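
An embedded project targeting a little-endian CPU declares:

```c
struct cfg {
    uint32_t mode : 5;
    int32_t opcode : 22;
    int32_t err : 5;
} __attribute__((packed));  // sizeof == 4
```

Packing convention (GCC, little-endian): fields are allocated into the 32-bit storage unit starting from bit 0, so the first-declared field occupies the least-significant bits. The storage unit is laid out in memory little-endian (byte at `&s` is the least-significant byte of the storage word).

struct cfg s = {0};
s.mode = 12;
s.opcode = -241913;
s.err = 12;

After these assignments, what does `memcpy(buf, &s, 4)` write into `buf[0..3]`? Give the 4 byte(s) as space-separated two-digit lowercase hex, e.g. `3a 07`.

ec e0 89 67

mode (5b) val=12 bits=0xc at bit 0: 0x0000000c
opcode (22b) val=-241913 bits=0x3c4f07 at bit 5: 0x0789e0ec
err (5b) val=12 bits=0xc at bit 27: 0x6789e0ec
word = 0x6789e0ec → little-endian bytes:
  [0]=0xec  [1]=0xe0  [2]=0x89  [3]=0x67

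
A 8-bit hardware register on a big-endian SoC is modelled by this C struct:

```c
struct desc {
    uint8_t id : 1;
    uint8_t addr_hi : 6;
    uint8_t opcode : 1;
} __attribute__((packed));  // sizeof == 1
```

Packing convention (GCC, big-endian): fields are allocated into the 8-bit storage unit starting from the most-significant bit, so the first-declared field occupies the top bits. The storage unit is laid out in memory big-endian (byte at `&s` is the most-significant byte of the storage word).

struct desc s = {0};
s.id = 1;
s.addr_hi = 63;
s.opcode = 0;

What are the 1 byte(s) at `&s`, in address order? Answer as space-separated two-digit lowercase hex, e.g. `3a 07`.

[7+:1] id=1 & 0x1 = 0x1; word=0x80
[1+:6] addr_hi=63 & 0x3f = 0x3f; word=0xfe
[0+:1] opcode=0 & 0x1 = 0x0; word=0xfe
word = 0xfe → big-endian bytes:
  [0]=0xfe

fe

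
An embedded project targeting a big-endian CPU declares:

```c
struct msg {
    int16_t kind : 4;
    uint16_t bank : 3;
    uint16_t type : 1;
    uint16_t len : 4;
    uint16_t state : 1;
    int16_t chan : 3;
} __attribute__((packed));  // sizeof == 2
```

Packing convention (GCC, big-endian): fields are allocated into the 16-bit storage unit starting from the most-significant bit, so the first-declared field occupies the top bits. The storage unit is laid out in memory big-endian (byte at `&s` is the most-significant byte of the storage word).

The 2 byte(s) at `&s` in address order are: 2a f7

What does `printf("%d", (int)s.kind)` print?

[0]=0x2a [1]=0xf7 (big-endian) → word 0x2af7
kind [12+:4] = (word>>12) & 0xf = 2  ←
bank [9+:3] = (word>>9) & 0x7 = 5
type [8+:1] = (word>>8) & 0x1 = 0
len [4+:4] = (word>>4) & 0xf = 15
state [3+:1] = (word>>3) & 0x1 = 0
chan [0+:3] = (word>>0) & 0x7 = 7
kind signed 4b, MSB=0: value = 2

2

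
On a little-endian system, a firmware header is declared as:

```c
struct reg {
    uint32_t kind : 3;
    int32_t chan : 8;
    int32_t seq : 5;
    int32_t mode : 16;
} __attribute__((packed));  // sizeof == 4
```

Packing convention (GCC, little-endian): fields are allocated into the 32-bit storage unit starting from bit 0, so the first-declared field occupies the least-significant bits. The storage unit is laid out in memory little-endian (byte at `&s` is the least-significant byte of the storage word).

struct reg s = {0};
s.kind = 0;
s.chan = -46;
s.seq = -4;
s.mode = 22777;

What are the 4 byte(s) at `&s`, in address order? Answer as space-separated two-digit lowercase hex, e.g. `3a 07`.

90 e6 f9 58

kind (3b) val=0 bits=0x0 at bit 0: 0x00000000
chan (8b) val=-46 bits=0xd2 at bit 3: 0x00000690
seq (5b) val=-4 bits=0x1c at bit 11: 0x0000e690
mode (16b) val=22777 bits=0x58f9 at bit 16: 0x58f9e690
word = 0x58f9e690 → little-endian bytes:
  [0]=0x90  [1]=0xe6  [2]=0xf9  [3]=0x58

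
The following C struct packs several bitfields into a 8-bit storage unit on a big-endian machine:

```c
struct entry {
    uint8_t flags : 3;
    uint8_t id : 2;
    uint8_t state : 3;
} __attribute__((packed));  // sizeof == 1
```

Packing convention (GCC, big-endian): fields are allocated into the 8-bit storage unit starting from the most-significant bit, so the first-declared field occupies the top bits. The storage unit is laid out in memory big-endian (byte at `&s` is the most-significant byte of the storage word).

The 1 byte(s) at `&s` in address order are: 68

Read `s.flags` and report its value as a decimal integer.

3

[0]=0x68 (big-endian) → word 0x68
flags [5+:3] = (word>>5) & 0x7 = 3  ←
id [3+:2] = (word>>3) & 0x3 = 1
state [0+:3] = (word>>0) & 0x7 = 0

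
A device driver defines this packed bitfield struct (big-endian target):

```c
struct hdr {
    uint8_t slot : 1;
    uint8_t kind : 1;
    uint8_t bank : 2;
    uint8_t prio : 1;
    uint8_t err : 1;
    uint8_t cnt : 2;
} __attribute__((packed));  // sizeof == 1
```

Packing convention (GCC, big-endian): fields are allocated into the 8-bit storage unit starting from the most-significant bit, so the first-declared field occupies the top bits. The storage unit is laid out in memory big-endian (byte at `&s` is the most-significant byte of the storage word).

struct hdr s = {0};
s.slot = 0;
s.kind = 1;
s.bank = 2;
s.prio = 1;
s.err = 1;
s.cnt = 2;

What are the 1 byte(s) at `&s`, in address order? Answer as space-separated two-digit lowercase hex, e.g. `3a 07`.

6e

slot:1 = 0 → 0x0 << 7 → word 0x00
kind:1 = 1 → 0x1 << 6 → word 0x40
bank:2 = 2 → 0x2 << 4 → word 0x60
prio:1 = 1 → 0x1 << 3 → word 0x68
err:1 = 1 → 0x1 << 2 → word 0x6c
cnt:2 = 2 → 0x2 << 0 → word 0x6e
word = 0x6e → big-endian bytes:
  [0]=0x6e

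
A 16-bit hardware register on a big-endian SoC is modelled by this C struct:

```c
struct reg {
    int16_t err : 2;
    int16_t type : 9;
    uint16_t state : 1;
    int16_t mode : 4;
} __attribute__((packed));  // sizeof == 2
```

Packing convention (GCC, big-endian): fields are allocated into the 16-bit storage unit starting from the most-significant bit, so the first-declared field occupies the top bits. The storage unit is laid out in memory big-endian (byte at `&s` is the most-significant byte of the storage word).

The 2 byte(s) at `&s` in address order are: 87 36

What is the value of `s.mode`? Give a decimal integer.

[0]=0x87 [1]=0x36 (big-endian) → word 0x8736
err:2 @ bit 14 → (0x8736>>14)&0x3 = 0x2
type:9 @ bit 5 → (0x8736>>5)&0x1ff = 0x39
state:1 @ bit 4 → (0x8736>>4)&0x1 = 0x1
mode:4 @ bit 0 → (0x8736>>0)&0xf = 0x6  ←
mode signed 4b, MSB=0: value = 6

6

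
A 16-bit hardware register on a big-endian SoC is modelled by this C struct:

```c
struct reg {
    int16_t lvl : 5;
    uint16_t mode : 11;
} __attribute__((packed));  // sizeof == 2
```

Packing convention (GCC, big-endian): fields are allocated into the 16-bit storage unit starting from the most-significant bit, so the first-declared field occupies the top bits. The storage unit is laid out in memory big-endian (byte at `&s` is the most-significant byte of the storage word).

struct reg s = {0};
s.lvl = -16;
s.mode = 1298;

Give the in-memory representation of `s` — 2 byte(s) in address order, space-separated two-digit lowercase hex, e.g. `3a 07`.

[11+:5] lvl=-16 & 0x1f = 0x10; word=0x8000
[0+:11] mode=1298 & 0x7ff = 0x512; word=0x8512
word = 0x8512 → big-endian bytes:
  [0]=0x85  [1]=0x12

85 12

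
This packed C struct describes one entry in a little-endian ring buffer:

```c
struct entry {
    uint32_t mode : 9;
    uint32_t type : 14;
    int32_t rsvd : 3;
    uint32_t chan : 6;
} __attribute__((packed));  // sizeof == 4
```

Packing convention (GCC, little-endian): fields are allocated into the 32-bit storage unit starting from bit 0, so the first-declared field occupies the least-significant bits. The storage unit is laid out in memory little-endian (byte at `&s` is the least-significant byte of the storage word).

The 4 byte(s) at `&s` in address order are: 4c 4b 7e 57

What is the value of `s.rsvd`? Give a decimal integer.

-2

[0]=0x4c [1]=0x4b [2]=0x7e [3]=0x57 (little-endian) → word 0x577e4b4c
mode:9 @ bit 0 → (0x577e4b4c>>0)&0x1ff = 0x14c
type:14 @ bit 9 → (0x577e4b4c>>9)&0x3fff = 0x3f25
rsvd:3 @ bit 23 → (0x577e4b4c>>23)&0x7 = 0x6  ←
chan:6 @ bit 26 → (0x577e4b4c>>26)&0x3f = 0x15
rsvd signed 3b, MSB=1: 6 - 8 = -2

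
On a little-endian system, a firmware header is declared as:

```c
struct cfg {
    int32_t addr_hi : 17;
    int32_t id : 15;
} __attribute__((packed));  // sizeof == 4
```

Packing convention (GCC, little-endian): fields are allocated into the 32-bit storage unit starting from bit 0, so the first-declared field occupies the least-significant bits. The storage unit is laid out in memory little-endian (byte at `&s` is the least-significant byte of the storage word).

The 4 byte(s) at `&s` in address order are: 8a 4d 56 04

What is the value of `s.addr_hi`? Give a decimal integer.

[0]=0x8a [1]=0x4d [2]=0x56 [3]=0x04 (little-endian) → word 0x04564d8a
addr_hi [0+:17] = (word>>0) & 0x1ffff = 19850  ←
id [17+:15] = (word>>17) & 0x7fff = 555
addr_hi signed 17b, MSB=0: value = 19850

19850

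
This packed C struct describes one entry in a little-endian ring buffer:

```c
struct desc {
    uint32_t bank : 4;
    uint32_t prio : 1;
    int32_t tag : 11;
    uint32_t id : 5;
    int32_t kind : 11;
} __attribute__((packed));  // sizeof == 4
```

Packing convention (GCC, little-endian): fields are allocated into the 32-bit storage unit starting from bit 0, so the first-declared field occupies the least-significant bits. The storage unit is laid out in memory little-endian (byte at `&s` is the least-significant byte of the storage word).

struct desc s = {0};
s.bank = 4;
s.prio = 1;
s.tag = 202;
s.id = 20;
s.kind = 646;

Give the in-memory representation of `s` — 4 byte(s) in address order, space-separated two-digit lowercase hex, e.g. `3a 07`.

54 19 d4 50

bank (4b) val=4 bits=0x4 at bit 0: 0x00000004
prio (1b) val=1 bits=0x1 at bit 4: 0x00000014
tag (11b) val=202 bits=0xca at bit 5: 0x00001954
id (5b) val=20 bits=0x14 at bit 16: 0x00141954
kind (11b) val=646 bits=0x286 at bit 21: 0x50d41954
word = 0x50d41954 → little-endian bytes:
  [0]=0x54  [1]=0x19  [2]=0xd4  [3]=0x50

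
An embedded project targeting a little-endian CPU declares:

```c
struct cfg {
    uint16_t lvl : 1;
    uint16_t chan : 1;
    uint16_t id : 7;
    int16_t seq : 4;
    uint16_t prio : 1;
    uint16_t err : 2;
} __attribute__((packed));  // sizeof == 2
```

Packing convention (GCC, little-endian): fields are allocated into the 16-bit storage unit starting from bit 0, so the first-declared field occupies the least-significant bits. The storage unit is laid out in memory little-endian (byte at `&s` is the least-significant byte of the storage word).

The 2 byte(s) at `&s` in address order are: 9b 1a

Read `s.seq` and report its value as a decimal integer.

[0]=0x9b [1]=0x1a (little-endian) → word 0x1a9b
lvl [0+:1] = (word>>0) & 0x1 = 1
chan [1+:1] = (word>>1) & 0x1 = 1
id [2+:7] = (word>>2) & 0x7f = 38
seq [9+:4] = (word>>9) & 0xf = 13  ←
prio [13+:1] = (word>>13) & 0x1 = 0
err [14+:2] = (word>>14) & 0x3 = 0
seq signed 4b, MSB=1: 13 - 16 = -3

-3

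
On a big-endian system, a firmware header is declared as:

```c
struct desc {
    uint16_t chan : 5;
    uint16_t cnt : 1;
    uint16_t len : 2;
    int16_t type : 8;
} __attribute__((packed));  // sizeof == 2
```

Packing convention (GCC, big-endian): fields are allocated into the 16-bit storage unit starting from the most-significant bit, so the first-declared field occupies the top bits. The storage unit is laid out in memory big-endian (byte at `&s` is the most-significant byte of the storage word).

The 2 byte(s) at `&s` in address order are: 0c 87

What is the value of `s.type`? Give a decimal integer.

[0]=0x0c [1]=0x87 (big-endian) → word 0x0c87
chan:5 @ bit 11 → (0x0c87>>11)&0x1f = 0x1
cnt:1 @ bit 10 → (0x0c87>>10)&0x1 = 0x1
len:2 @ bit 8 → (0x0c87>>8)&0x3 = 0x0
type:8 @ bit 0 → (0x0c87>>0)&0xff = 0x87  ←
type signed 8b, MSB=1: 135 - 256 = -121

-121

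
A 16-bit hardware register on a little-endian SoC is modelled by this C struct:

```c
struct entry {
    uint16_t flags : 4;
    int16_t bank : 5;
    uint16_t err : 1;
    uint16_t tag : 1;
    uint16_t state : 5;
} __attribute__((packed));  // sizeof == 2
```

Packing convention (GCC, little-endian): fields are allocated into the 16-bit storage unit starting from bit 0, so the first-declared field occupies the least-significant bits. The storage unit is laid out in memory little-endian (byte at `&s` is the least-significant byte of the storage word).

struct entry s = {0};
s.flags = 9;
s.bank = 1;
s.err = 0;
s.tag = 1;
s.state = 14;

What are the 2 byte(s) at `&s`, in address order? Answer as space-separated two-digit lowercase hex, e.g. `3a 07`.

19 74

flags:4 = 9 → 0x9 << 0 → word 0x0009
bank:5 = 1 → 0x1 << 4 → word 0x0019
err:1 = 0 → 0x0 << 9 → word 0x0019
tag:1 = 1 → 0x1 << 10 → word 0x0419
state:5 = 14 → 0xe << 11 → word 0x7419
word = 0x7419 → little-endian bytes:
  [0]=0x19  [1]=0x74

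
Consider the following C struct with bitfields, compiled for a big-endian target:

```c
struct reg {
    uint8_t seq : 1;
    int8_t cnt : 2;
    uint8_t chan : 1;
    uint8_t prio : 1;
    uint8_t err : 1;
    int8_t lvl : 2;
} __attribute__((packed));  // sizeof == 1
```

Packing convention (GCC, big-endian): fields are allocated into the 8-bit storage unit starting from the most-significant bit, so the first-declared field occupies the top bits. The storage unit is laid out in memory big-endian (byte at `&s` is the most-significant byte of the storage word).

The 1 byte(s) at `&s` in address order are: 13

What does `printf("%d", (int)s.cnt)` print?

[0]=0x13 (big-endian) → word 0x13
seq:1 @ bit 7 → (0x13>>7)&0x1 = 0x0
cnt:2 @ bit 5 → (0x13>>5)&0x3 = 0x0  ←
chan:1 @ bit 4 → (0x13>>4)&0x1 = 0x1
prio:1 @ bit 3 → (0x13>>3)&0x1 = 0x0
err:1 @ bit 2 → (0x13>>2)&0x1 = 0x0
lvl:2 @ bit 0 → (0x13>>0)&0x3 = 0x3
cnt signed 2b, MSB=0: value = 0

0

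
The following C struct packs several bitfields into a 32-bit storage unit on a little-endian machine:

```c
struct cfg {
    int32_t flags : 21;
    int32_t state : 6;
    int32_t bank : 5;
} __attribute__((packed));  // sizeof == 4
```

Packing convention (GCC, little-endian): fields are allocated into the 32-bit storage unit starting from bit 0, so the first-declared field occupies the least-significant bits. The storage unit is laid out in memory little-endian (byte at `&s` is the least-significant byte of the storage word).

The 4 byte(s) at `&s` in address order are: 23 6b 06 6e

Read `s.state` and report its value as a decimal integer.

[0]=0x23 [1]=0x6b [2]=0x06 [3]=0x6e (little-endian) → word 0x6e066b23
flags [0+:21] = (word>>0) & 0x1fffff = 420643
state [21+:6] = (word>>21) & 0x3f = 48  ←
bank [27+:5] = (word>>27) & 0x1f = 13
state signed 6b, MSB=1: 48 - 64 = -16

-16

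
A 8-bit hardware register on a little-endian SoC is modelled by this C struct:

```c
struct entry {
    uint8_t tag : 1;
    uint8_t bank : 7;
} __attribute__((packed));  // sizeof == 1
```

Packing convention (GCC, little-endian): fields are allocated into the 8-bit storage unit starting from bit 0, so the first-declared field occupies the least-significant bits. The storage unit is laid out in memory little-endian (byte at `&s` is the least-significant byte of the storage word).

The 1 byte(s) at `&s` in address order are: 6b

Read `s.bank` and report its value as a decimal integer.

53

[0]=0x6b (little-endian) → word 0x6b
tag:1 @ bit 0 → (0x6b>>0)&0x1 = 0x1
bank:7 @ bit 1 → (0x6b>>1)&0x7f = 0x35  ←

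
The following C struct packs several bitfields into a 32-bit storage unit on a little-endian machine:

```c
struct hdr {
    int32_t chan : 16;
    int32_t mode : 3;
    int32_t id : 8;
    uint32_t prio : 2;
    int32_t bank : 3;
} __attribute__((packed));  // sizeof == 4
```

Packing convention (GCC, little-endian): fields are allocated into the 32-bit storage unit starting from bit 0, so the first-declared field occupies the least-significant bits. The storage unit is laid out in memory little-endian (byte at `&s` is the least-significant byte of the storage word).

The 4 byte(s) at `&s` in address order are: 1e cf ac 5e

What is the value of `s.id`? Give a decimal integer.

-43

[0]=0x1e [1]=0xcf [2]=0xac [3]=0x5e (little-endian) → word 0x5eaccf1e
chan [0+:16] = (word>>0) & 0xffff = 53022
mode [16+:3] = (word>>16) & 0x7 = 4
id [19+:8] = (word>>19) & 0xff = 213  ←
prio [27+:2] = (word>>27) & 0x3 = 3
bank [29+:3] = (word>>29) & 0x7 = 2
id signed 8b, MSB=1: 213 - 256 = -43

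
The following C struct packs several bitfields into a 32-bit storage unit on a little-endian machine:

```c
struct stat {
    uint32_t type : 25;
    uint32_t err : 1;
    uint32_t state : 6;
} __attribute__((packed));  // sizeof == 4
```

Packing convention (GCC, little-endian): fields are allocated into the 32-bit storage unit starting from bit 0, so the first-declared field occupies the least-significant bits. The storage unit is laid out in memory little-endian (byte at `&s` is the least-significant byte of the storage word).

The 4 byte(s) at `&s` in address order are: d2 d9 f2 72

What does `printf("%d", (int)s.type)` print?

15915474

[0]=0xd2 [1]=0xd9 [2]=0xf2 [3]=0x72 (little-endian) → word 0x72f2d9d2
type [0+:25] = (word>>0) & 0x1ffffff = 15915474  ←
err [25+:1] = (word>>25) & 0x1 = 1
state [26+:6] = (word>>26) & 0x3f = 28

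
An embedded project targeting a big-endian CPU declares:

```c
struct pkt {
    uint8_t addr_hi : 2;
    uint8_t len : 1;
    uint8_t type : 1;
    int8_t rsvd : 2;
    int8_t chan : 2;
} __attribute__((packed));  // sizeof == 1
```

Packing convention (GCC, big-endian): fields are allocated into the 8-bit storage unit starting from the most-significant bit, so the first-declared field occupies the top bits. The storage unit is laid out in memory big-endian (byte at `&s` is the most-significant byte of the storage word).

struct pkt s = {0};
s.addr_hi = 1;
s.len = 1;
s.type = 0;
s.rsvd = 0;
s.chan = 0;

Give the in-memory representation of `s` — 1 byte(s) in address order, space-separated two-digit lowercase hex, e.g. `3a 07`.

addr_hi:2 = 1 → 0x1 << 6 → word 0x40
len:1 = 1 → 0x1 << 5 → word 0x60
type:1 = 0 → 0x0 << 4 → word 0x60
rsvd:2 = 0 → 0x0 << 2 → word 0x60
chan:2 = 0 → 0x0 << 0 → word 0x60
word = 0x60 → big-endian bytes:
  [0]=0x60

60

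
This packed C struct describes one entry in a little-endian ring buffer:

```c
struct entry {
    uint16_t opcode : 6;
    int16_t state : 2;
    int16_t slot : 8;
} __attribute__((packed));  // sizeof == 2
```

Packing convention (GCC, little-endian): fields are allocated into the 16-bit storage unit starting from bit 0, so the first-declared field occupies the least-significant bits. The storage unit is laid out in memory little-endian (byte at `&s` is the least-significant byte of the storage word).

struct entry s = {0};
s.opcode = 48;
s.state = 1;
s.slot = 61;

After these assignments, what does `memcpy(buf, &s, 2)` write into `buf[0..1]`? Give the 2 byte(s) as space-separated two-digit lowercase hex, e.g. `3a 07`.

70 3d

[0+:6] opcode=48 & 0x3f = 0x30; word=0x0030
[6+:2] state=1 & 0x3 = 0x1; word=0x0070
[8+:8] slot=61 & 0xff = 0x3d; word=0x3d70
word = 0x3d70 → little-endian bytes:
  [0]=0x70  [1]=0x3d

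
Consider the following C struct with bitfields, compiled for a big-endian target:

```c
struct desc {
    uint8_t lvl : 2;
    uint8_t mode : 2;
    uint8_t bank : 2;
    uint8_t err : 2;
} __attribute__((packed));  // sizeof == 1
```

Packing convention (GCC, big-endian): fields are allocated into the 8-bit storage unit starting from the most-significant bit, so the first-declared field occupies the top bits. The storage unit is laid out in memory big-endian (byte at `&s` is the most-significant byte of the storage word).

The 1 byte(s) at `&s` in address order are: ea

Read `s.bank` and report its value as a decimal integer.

2

[0]=0xea (big-endian) → word 0xea
lvl:2 @ bit 6 → (0xea>>6)&0x3 = 0x3
mode:2 @ bit 4 → (0xea>>4)&0x3 = 0x2
bank:2 @ bit 2 → (0xea>>2)&0x3 = 0x2  ←
err:2 @ bit 0 → (0xea>>0)&0x3 = 0x2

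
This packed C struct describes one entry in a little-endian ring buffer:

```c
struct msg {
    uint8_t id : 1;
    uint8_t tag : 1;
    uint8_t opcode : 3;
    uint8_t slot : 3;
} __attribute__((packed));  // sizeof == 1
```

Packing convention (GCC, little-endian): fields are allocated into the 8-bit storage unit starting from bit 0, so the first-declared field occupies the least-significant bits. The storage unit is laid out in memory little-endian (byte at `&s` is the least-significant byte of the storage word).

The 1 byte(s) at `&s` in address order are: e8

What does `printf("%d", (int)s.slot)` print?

[0]=0xe8 (little-endian) → word 0xe8
id [0+:1] = (word>>0) & 0x1 = 0
tag [1+:1] = (word>>1) & 0x1 = 0
opcode [2+:3] = (word>>2) & 0x7 = 2
slot [5+:3] = (word>>5) & 0x7 = 7  ←

7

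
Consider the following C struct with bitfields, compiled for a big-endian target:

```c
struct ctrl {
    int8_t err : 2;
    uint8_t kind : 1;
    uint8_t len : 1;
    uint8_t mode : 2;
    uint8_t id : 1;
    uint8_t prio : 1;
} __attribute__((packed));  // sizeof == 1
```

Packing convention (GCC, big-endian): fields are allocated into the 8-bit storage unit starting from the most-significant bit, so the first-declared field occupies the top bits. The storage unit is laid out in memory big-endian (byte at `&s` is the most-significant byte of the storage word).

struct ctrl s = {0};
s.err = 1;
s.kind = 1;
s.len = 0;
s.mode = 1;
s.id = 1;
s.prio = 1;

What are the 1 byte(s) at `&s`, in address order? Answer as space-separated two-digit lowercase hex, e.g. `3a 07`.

[6+:2] err=1 & 0x3 = 0x1; word=0x40
[5+:1] kind=1 & 0x1 = 0x1; word=0x60
[4+:1] len=0 & 0x1 = 0x0; word=0x60
[2+:2] mode=1 & 0x3 = 0x1; word=0x64
[1+:1] id=1 & 0x1 = 0x1; word=0x66
[0+:1] prio=1 & 0x1 = 0x1; word=0x67
word = 0x67 → big-endian bytes:
  [0]=0x67

67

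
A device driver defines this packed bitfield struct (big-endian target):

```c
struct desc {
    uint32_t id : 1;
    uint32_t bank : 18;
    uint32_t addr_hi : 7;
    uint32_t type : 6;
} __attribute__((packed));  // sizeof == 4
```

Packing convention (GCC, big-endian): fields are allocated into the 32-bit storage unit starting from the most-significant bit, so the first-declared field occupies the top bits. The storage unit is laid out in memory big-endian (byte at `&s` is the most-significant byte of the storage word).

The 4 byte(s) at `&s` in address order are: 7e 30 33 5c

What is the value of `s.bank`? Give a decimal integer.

258433

[0]=0x7e [1]=0x30 [2]=0x33 [3]=0x5c (big-endian) → word 0x7e30335c
id:1 @ bit 31 → (0x7e30335c>>31)&0x1 = 0x0
bank:18 @ bit 13 → (0x7e30335c>>13)&0x3ffff = 0x3f181  ←
addr_hi:7 @ bit 6 → (0x7e30335c>>6)&0x7f = 0x4d
type:6 @ bit 0 → (0x7e30335c>>0)&0x3f = 0x1c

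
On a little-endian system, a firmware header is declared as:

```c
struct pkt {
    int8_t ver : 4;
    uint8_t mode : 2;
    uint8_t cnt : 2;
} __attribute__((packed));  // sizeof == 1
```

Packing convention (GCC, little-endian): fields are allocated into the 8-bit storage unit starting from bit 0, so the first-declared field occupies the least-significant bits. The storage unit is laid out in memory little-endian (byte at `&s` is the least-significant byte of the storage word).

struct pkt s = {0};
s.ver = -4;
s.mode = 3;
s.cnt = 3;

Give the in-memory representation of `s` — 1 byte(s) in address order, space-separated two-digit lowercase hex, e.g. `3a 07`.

fc

ver (4b) val=-4 bits=0xc at bit 0: 0x0c
mode (2b) val=3 bits=0x3 at bit 4: 0x3c
cnt (2b) val=3 bits=0x3 at bit 6: 0xfc
word = 0xfc → little-endian bytes:
  [0]=0xfc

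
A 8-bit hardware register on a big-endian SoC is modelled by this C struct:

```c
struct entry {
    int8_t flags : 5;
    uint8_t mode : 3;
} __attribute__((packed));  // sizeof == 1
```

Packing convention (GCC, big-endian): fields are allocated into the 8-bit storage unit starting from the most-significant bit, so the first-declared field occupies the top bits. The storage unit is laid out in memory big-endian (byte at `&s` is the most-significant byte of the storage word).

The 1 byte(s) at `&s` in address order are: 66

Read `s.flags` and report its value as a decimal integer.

[0]=0x66 (big-endian) → word 0x66
flags [3+:5] = (word>>3) & 0x1f = 12  ←
mode [0+:3] = (word>>0) & 0x7 = 6
flags signed 5b, MSB=0: value = 12

12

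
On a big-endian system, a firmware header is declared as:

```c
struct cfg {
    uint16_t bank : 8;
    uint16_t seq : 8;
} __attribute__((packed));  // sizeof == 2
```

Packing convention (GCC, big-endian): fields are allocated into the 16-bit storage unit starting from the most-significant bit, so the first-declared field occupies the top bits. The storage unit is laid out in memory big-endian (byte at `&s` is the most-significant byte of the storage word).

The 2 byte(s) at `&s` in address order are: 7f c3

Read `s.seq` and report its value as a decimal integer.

[0]=0x7f [1]=0xc3 (big-endian) → word 0x7fc3
bank [8+:8] = (word>>8) & 0xff = 127
seq [0+:8] = (word>>0) & 0xff = 195  ←

195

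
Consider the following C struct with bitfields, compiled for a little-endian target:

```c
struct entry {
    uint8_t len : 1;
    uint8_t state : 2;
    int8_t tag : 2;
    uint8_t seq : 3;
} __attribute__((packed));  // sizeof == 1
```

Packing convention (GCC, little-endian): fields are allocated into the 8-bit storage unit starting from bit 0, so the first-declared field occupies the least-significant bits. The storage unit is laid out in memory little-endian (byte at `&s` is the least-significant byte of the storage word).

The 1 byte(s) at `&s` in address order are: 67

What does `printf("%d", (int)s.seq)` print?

3

[0]=0x67 (little-endian) → word 0x67
len:1 @ bit 0 → (0x67>>0)&0x1 = 0x1
state:2 @ bit 1 → (0x67>>1)&0x3 = 0x3
tag:2 @ bit 3 → (0x67>>3)&0x3 = 0x0
seq:3 @ bit 5 → (0x67>>5)&0x7 = 0x3  ←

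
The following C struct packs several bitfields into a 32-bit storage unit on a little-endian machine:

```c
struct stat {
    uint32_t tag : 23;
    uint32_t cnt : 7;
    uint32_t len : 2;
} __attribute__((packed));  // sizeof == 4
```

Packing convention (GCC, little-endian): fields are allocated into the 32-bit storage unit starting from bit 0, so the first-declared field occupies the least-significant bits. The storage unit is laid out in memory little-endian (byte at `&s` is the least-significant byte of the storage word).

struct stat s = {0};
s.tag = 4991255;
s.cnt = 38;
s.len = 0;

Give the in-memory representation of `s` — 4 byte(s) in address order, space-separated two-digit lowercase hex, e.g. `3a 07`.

17 29 4c 13

[0+:23] tag=4991255 & 0x7fffff = 0x4c2917; word=0x004c2917
[23+:7] cnt=38 & 0x7f = 0x26; word=0x134c2917
[30+:2] len=0 & 0x3 = 0x0; word=0x134c2917
word = 0x134c2917 → little-endian bytes:
  [0]=0x17  [1]=0x29  [2]=0x4c  [3]=0x13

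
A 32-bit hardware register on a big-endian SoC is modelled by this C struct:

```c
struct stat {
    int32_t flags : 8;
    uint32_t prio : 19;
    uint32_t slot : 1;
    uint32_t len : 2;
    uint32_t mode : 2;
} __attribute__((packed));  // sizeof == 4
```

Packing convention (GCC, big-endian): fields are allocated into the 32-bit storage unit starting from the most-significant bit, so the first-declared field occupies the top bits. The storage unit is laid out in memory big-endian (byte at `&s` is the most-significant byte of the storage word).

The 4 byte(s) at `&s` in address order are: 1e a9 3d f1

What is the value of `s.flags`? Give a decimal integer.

[0]=0x1e [1]=0xa9 [2]=0x3d [3]=0xf1 (big-endian) → word 0x1ea93df1
flags:8 @ bit 24 → (0x1ea93df1>>24)&0xff = 0x1e  ←
prio:19 @ bit 5 → (0x1ea93df1>>5)&0x7ffff = 0x549ef
slot:1 @ bit 4 → (0x1ea93df1>>4)&0x1 = 0x1
len:2 @ bit 2 → (0x1ea93df1>>2)&0x3 = 0x0
mode:2 @ bit 0 → (0x1ea93df1>>0)&0x3 = 0x1
flags signed 8b, MSB=0: value = 30

30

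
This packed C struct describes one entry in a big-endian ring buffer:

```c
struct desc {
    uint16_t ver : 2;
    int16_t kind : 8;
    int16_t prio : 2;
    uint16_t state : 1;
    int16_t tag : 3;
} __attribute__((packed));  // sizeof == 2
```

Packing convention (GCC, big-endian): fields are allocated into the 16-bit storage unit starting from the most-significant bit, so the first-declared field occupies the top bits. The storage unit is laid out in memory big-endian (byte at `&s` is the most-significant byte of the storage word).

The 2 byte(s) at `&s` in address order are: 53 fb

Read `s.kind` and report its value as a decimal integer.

79

[0]=0x53 [1]=0xfb (big-endian) → word 0x53fb
ver:2 @ bit 14 → (0x53fb>>14)&0x3 = 0x1
kind:8 @ bit 6 → (0x53fb>>6)&0xff = 0x4f  ←
prio:2 @ bit 4 → (0x53fb>>4)&0x3 = 0x3
state:1 @ bit 3 → (0x53fb>>3)&0x1 = 0x1
tag:3 @ bit 0 → (0x53fb>>0)&0x7 = 0x3
kind signed 8b, MSB=0: value = 79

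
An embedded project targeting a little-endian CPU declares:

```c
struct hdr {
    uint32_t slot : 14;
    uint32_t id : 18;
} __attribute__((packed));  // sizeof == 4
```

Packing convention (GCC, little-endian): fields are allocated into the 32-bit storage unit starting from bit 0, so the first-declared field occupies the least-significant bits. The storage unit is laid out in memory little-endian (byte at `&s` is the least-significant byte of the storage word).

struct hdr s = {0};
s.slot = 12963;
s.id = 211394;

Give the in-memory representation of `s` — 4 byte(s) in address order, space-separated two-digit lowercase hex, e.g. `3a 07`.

a3 b2 70 ce

slot:14 = 12963 → 0x32a3 << 0 → word 0x000032a3
id:18 = 211394 → 0x339c2 << 14 → word 0xce70b2a3
word = 0xce70b2a3 → little-endian bytes:
  [0]=0xa3  [1]=0xb2  [2]=0x70  [3]=0xce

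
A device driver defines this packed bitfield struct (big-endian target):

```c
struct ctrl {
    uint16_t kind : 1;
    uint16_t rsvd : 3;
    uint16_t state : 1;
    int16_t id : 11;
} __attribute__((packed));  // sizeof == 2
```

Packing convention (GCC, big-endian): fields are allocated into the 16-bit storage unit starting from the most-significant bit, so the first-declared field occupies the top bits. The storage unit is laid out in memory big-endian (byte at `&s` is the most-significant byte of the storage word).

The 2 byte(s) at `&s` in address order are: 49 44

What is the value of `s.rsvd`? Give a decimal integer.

[0]=0x49 [1]=0x44 (big-endian) → word 0x4944
kind:1 @ bit 15 → (0x4944>>15)&0x1 = 0x0
rsvd:3 @ bit 12 → (0x4944>>12)&0x7 = 0x4  ←
state:1 @ bit 11 → (0x4944>>11)&0x1 = 0x1
id:11 @ bit 0 → (0x4944>>0)&0x7ff = 0x144

4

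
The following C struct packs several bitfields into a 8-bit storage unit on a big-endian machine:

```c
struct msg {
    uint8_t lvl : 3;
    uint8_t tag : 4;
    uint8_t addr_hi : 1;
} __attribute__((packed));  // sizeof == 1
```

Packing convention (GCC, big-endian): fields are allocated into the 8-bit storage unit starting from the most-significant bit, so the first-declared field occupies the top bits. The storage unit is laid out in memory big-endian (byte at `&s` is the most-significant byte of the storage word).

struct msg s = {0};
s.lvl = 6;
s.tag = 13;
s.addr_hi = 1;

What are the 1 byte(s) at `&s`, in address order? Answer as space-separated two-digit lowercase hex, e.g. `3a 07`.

[5+:3] lvl=6 & 0x7 = 0x6; word=0xc0
[1+:4] tag=13 & 0xf = 0xd; word=0xda
[0+:1] addr_hi=1 & 0x1 = 0x1; word=0xdb
word = 0xdb → big-endian bytes:
  [0]=0xdb

db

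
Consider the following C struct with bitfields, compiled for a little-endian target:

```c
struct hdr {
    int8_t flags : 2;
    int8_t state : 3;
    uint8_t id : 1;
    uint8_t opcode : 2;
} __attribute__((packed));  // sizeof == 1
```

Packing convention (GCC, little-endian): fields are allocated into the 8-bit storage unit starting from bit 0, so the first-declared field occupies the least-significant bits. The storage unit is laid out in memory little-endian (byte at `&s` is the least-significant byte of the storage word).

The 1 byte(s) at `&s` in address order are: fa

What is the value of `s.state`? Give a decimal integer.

[0]=0xfa (little-endian) → word 0xfa
flags:2 @ bit 0 → (0xfa>>0)&0x3 = 0x2
state:3 @ bit 2 → (0xfa>>2)&0x7 = 0x6  ←
id:1 @ bit 5 → (0xfa>>5)&0x1 = 0x1
opcode:2 @ bit 6 → (0xfa>>6)&0x3 = 0x3
state signed 3b, MSB=1: 6 - 8 = -2

-2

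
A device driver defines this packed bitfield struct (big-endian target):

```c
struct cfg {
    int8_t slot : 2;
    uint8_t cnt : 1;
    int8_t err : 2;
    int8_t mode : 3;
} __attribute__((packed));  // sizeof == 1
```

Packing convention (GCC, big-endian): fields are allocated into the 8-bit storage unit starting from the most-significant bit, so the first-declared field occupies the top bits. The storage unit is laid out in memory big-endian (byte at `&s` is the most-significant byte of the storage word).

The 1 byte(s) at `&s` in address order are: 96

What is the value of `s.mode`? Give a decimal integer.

-2

[0]=0x96 (big-endian) → word 0x96
slot [6+:2] = (word>>6) & 0x3 = 2
cnt [5+:1] = (word>>5) & 0x1 = 0
err [3+:2] = (word>>3) & 0x3 = 2
mode [0+:3] = (word>>0) & 0x7 = 6  ←
mode signed 3b, MSB=1: 6 - 8 = -2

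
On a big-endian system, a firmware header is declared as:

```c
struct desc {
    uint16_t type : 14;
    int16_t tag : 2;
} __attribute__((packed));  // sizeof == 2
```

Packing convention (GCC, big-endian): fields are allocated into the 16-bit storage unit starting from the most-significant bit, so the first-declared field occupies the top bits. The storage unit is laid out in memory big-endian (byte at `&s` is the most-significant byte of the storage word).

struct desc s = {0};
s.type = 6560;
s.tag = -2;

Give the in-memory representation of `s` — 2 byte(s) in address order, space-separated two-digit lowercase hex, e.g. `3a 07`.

66 82

type:14 = 6560 → 0x19a0 << 2 → word 0x6680
tag:2 = -2 → 0x2 << 0 → word 0x6682
word = 0x6682 → big-endian bytes:
  [0]=0x66  [1]=0x82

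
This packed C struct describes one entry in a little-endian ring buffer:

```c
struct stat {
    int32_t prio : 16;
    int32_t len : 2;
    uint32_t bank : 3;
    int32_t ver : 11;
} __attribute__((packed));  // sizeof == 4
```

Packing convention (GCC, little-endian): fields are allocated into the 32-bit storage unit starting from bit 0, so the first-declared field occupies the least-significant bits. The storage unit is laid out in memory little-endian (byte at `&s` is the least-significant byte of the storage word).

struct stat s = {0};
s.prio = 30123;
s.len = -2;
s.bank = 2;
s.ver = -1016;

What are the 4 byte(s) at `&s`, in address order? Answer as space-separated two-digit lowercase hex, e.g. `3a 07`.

ab 75 0a 81

[0+:16] prio=30123 & 0xffff = 0x75ab; word=0x000075ab
[16+:2] len=-2 & 0x3 = 0x2; word=0x000275ab
[18+:3] bank=2 & 0x7 = 0x2; word=0x000a75ab
[21+:11] ver=-1016 & 0x7ff = 0x408; word=0x810a75ab
word = 0x810a75ab → little-endian bytes:
  [0]=0xab  [1]=0x75  [2]=0x0a  [3]=0x81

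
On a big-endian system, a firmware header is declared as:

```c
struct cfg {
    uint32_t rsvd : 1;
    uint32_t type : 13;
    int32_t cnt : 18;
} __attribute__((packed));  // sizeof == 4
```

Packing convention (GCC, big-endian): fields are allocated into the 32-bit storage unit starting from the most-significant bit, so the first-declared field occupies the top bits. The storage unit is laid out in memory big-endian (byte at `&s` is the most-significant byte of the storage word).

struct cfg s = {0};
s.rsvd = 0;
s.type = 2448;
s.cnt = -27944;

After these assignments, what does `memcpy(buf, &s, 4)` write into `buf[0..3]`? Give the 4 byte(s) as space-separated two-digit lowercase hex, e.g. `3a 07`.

rsvd (1b) val=0 bits=0x0 at bit 31: 0x00000000
type (13b) val=2448 bits=0x990 at bit 18: 0x26400000
cnt (18b) val=-27944 bits=0x392d8 at bit 0: 0x264392d8
word = 0x264392d8 → big-endian bytes:
  [0]=0x26  [1]=0x43  [2]=0x92  [3]=0xd8

26 43 92 d8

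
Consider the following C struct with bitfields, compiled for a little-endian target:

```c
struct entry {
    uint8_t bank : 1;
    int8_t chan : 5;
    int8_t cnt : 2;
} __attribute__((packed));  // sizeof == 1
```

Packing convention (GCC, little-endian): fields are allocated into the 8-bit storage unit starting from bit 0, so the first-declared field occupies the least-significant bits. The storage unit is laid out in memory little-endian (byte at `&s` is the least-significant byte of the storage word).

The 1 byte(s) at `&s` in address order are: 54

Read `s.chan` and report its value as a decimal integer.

[0]=0x54 (little-endian) → word 0x54
bank [0+:1] = (word>>0) & 0x1 = 0
chan [1+:5] = (word>>1) & 0x1f = 10  ←
cnt [6+:2] = (word>>6) & 0x3 = 1
chan signed 5b, MSB=0: value = 10

10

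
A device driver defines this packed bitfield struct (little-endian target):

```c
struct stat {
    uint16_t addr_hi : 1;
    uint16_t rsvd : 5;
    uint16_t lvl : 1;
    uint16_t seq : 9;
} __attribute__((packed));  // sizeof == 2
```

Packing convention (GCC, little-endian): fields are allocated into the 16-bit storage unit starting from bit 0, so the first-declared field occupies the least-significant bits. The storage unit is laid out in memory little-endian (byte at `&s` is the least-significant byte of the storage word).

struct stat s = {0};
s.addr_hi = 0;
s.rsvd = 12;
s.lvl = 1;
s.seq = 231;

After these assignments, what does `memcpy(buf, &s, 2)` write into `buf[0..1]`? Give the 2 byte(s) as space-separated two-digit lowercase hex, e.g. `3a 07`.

d8 73

[0+:1] addr_hi=0 & 0x1 = 0x0; word=0x0000
[1+:5] rsvd=12 & 0x1f = 0xc; word=0x0018
[6+:1] lvl=1 & 0x1 = 0x1; word=0x0058
[7+:9] seq=231 & 0x1ff = 0xe7; word=0x73d8
word = 0x73d8 → little-endian bytes:
  [0]=0xd8  [1]=0x73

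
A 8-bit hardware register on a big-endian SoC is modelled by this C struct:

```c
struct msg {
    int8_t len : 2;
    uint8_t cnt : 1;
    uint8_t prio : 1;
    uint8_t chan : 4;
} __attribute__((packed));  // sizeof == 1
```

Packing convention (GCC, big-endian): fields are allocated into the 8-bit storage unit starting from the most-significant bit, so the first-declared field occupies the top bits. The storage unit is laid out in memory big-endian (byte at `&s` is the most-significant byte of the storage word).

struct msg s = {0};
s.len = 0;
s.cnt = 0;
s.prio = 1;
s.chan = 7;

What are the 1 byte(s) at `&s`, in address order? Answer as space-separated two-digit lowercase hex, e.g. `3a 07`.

[6+:2] len=0 & 0x3 = 0x0; word=0x00
[5+:1] cnt=0 & 0x1 = 0x0; word=0x00
[4+:1] prio=1 & 0x1 = 0x1; word=0x10
[0+:4] chan=7 & 0xf = 0x7; word=0x17
word = 0x17 → big-endian bytes:
  [0]=0x17

17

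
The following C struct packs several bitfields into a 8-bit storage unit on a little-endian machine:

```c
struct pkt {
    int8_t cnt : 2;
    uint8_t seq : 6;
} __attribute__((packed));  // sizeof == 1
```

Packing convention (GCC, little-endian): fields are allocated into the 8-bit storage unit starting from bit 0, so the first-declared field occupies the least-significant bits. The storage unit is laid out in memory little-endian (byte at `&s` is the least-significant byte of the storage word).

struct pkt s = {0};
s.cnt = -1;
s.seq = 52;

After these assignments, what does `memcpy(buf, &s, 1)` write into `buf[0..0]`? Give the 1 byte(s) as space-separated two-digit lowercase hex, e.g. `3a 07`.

d3

cnt (2b) val=-1 bits=0x3 at bit 0: 0x03
seq (6b) val=52 bits=0x34 at bit 2: 0xd3
word = 0xd3 → little-endian bytes:
  [0]=0xd3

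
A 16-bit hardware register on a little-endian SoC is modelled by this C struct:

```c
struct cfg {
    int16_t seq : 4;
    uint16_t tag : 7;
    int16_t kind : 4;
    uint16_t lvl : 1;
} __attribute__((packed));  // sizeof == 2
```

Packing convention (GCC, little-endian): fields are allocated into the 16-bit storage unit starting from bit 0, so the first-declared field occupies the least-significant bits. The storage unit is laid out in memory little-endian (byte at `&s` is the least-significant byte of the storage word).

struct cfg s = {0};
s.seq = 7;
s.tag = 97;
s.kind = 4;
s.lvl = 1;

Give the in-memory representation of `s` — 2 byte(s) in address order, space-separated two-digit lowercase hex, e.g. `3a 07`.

17 a6

[0+:4] seq=7 & 0xf = 0x7; word=0x0007
[4+:7] tag=97 & 0x7f = 0x61; word=0x0617
[11+:4] kind=4 & 0xf = 0x4; word=0x2617
[15+:1] lvl=1 & 0x1 = 0x1; word=0xa617
word = 0xa617 → little-endian bytes:
  [0]=0x17  [1]=0xa6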